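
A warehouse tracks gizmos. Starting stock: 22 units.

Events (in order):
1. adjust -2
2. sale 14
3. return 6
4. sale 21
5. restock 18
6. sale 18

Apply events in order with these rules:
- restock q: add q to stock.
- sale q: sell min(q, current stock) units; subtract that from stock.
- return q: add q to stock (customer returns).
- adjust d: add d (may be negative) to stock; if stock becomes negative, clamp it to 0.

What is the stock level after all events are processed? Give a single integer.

Answer: 0

Derivation:
Processing events:
Start: stock = 22
  Event 1 (adjust -2): 22 + -2 = 20
  Event 2 (sale 14): sell min(14,20)=14. stock: 20 - 14 = 6. total_sold = 14
  Event 3 (return 6): 6 + 6 = 12
  Event 4 (sale 21): sell min(21,12)=12. stock: 12 - 12 = 0. total_sold = 26
  Event 5 (restock 18): 0 + 18 = 18
  Event 6 (sale 18): sell min(18,18)=18. stock: 18 - 18 = 0. total_sold = 44
Final: stock = 0, total_sold = 44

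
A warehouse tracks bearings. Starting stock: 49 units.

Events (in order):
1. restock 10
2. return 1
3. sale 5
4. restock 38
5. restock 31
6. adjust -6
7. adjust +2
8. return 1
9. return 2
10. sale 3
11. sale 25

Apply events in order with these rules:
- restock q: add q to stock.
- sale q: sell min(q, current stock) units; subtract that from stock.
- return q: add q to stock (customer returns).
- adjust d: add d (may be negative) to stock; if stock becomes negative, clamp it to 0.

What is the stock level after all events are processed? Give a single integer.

Answer: 95

Derivation:
Processing events:
Start: stock = 49
  Event 1 (restock 10): 49 + 10 = 59
  Event 2 (return 1): 59 + 1 = 60
  Event 3 (sale 5): sell min(5,60)=5. stock: 60 - 5 = 55. total_sold = 5
  Event 4 (restock 38): 55 + 38 = 93
  Event 5 (restock 31): 93 + 31 = 124
  Event 6 (adjust -6): 124 + -6 = 118
  Event 7 (adjust +2): 118 + 2 = 120
  Event 8 (return 1): 120 + 1 = 121
  Event 9 (return 2): 121 + 2 = 123
  Event 10 (sale 3): sell min(3,123)=3. stock: 123 - 3 = 120. total_sold = 8
  Event 11 (sale 25): sell min(25,120)=25. stock: 120 - 25 = 95. total_sold = 33
Final: stock = 95, total_sold = 33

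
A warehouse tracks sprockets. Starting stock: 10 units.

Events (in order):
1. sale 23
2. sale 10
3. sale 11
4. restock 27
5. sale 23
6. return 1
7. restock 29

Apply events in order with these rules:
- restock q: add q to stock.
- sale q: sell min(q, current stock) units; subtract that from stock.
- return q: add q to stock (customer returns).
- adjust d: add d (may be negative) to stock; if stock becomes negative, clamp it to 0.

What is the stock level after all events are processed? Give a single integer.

Processing events:
Start: stock = 10
  Event 1 (sale 23): sell min(23,10)=10. stock: 10 - 10 = 0. total_sold = 10
  Event 2 (sale 10): sell min(10,0)=0. stock: 0 - 0 = 0. total_sold = 10
  Event 3 (sale 11): sell min(11,0)=0. stock: 0 - 0 = 0. total_sold = 10
  Event 4 (restock 27): 0 + 27 = 27
  Event 5 (sale 23): sell min(23,27)=23. stock: 27 - 23 = 4. total_sold = 33
  Event 6 (return 1): 4 + 1 = 5
  Event 7 (restock 29): 5 + 29 = 34
Final: stock = 34, total_sold = 33

Answer: 34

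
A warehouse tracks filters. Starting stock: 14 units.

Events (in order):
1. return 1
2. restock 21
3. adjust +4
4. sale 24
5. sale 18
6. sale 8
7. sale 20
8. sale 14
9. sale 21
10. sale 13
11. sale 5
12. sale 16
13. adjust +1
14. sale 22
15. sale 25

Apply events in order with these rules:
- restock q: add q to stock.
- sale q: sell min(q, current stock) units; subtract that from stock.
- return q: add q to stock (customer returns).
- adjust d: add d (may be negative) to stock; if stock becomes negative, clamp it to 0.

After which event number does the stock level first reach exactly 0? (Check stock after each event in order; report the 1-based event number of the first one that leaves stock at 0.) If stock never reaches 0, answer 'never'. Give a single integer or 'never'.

Answer: 5

Derivation:
Processing events:
Start: stock = 14
  Event 1 (return 1): 14 + 1 = 15
  Event 2 (restock 21): 15 + 21 = 36
  Event 3 (adjust +4): 36 + 4 = 40
  Event 4 (sale 24): sell min(24,40)=24. stock: 40 - 24 = 16. total_sold = 24
  Event 5 (sale 18): sell min(18,16)=16. stock: 16 - 16 = 0. total_sold = 40
  Event 6 (sale 8): sell min(8,0)=0. stock: 0 - 0 = 0. total_sold = 40
  Event 7 (sale 20): sell min(20,0)=0. stock: 0 - 0 = 0. total_sold = 40
  Event 8 (sale 14): sell min(14,0)=0. stock: 0 - 0 = 0. total_sold = 40
  Event 9 (sale 21): sell min(21,0)=0. stock: 0 - 0 = 0. total_sold = 40
  Event 10 (sale 13): sell min(13,0)=0. stock: 0 - 0 = 0. total_sold = 40
  Event 11 (sale 5): sell min(5,0)=0. stock: 0 - 0 = 0. total_sold = 40
  Event 12 (sale 16): sell min(16,0)=0. stock: 0 - 0 = 0. total_sold = 40
  Event 13 (adjust +1): 0 + 1 = 1
  Event 14 (sale 22): sell min(22,1)=1. stock: 1 - 1 = 0. total_sold = 41
  Event 15 (sale 25): sell min(25,0)=0. stock: 0 - 0 = 0. total_sold = 41
Final: stock = 0, total_sold = 41

First zero at event 5.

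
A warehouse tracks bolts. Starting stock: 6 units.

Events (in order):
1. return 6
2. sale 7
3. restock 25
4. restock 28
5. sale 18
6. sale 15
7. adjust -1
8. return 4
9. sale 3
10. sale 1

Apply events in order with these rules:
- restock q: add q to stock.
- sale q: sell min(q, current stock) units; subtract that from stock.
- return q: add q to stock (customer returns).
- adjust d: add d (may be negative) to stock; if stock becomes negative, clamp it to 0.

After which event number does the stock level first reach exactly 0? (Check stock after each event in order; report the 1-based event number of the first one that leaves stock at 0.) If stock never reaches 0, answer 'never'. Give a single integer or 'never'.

Processing events:
Start: stock = 6
  Event 1 (return 6): 6 + 6 = 12
  Event 2 (sale 7): sell min(7,12)=7. stock: 12 - 7 = 5. total_sold = 7
  Event 3 (restock 25): 5 + 25 = 30
  Event 4 (restock 28): 30 + 28 = 58
  Event 5 (sale 18): sell min(18,58)=18. stock: 58 - 18 = 40. total_sold = 25
  Event 6 (sale 15): sell min(15,40)=15. stock: 40 - 15 = 25. total_sold = 40
  Event 7 (adjust -1): 25 + -1 = 24
  Event 8 (return 4): 24 + 4 = 28
  Event 9 (sale 3): sell min(3,28)=3. stock: 28 - 3 = 25. total_sold = 43
  Event 10 (sale 1): sell min(1,25)=1. stock: 25 - 1 = 24. total_sold = 44
Final: stock = 24, total_sold = 44

Stock never reaches 0.

Answer: never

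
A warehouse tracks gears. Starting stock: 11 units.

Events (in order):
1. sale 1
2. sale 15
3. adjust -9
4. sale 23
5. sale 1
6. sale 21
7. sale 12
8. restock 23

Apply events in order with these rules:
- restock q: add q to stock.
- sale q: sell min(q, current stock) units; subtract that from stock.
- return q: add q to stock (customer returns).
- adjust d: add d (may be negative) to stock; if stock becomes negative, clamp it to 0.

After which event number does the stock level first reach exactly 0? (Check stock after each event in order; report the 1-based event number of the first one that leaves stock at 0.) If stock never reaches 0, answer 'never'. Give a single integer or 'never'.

Answer: 2

Derivation:
Processing events:
Start: stock = 11
  Event 1 (sale 1): sell min(1,11)=1. stock: 11 - 1 = 10. total_sold = 1
  Event 2 (sale 15): sell min(15,10)=10. stock: 10 - 10 = 0. total_sold = 11
  Event 3 (adjust -9): 0 + -9 = 0 (clamped to 0)
  Event 4 (sale 23): sell min(23,0)=0. stock: 0 - 0 = 0. total_sold = 11
  Event 5 (sale 1): sell min(1,0)=0. stock: 0 - 0 = 0. total_sold = 11
  Event 6 (sale 21): sell min(21,0)=0. stock: 0 - 0 = 0. total_sold = 11
  Event 7 (sale 12): sell min(12,0)=0. stock: 0 - 0 = 0. total_sold = 11
  Event 8 (restock 23): 0 + 23 = 23
Final: stock = 23, total_sold = 11

First zero at event 2.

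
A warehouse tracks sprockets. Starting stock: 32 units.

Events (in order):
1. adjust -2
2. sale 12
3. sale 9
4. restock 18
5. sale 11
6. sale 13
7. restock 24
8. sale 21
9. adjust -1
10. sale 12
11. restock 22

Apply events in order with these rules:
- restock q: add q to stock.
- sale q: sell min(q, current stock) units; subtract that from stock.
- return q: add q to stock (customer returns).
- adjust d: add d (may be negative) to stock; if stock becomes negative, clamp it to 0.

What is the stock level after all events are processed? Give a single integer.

Processing events:
Start: stock = 32
  Event 1 (adjust -2): 32 + -2 = 30
  Event 2 (sale 12): sell min(12,30)=12. stock: 30 - 12 = 18. total_sold = 12
  Event 3 (sale 9): sell min(9,18)=9. stock: 18 - 9 = 9. total_sold = 21
  Event 4 (restock 18): 9 + 18 = 27
  Event 5 (sale 11): sell min(11,27)=11. stock: 27 - 11 = 16. total_sold = 32
  Event 6 (sale 13): sell min(13,16)=13. stock: 16 - 13 = 3. total_sold = 45
  Event 7 (restock 24): 3 + 24 = 27
  Event 8 (sale 21): sell min(21,27)=21. stock: 27 - 21 = 6. total_sold = 66
  Event 9 (adjust -1): 6 + -1 = 5
  Event 10 (sale 12): sell min(12,5)=5. stock: 5 - 5 = 0. total_sold = 71
  Event 11 (restock 22): 0 + 22 = 22
Final: stock = 22, total_sold = 71

Answer: 22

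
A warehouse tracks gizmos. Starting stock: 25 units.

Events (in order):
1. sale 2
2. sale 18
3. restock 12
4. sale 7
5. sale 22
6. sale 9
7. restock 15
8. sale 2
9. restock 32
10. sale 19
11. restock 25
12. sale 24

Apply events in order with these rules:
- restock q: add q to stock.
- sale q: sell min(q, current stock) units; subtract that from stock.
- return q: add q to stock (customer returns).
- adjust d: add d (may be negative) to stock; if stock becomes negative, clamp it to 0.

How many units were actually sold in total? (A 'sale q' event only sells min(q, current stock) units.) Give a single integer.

Answer: 82

Derivation:
Processing events:
Start: stock = 25
  Event 1 (sale 2): sell min(2,25)=2. stock: 25 - 2 = 23. total_sold = 2
  Event 2 (sale 18): sell min(18,23)=18. stock: 23 - 18 = 5. total_sold = 20
  Event 3 (restock 12): 5 + 12 = 17
  Event 4 (sale 7): sell min(7,17)=7. stock: 17 - 7 = 10. total_sold = 27
  Event 5 (sale 22): sell min(22,10)=10. stock: 10 - 10 = 0. total_sold = 37
  Event 6 (sale 9): sell min(9,0)=0. stock: 0 - 0 = 0. total_sold = 37
  Event 7 (restock 15): 0 + 15 = 15
  Event 8 (sale 2): sell min(2,15)=2. stock: 15 - 2 = 13. total_sold = 39
  Event 9 (restock 32): 13 + 32 = 45
  Event 10 (sale 19): sell min(19,45)=19. stock: 45 - 19 = 26. total_sold = 58
  Event 11 (restock 25): 26 + 25 = 51
  Event 12 (sale 24): sell min(24,51)=24. stock: 51 - 24 = 27. total_sold = 82
Final: stock = 27, total_sold = 82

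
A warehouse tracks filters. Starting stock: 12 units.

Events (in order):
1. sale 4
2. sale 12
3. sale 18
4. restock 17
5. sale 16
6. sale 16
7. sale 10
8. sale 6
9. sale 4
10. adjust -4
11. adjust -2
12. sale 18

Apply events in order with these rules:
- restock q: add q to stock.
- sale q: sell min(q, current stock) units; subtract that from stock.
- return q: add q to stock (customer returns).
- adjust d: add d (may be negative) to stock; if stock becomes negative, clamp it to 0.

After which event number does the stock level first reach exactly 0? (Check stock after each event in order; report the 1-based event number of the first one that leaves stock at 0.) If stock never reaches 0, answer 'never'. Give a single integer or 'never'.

Processing events:
Start: stock = 12
  Event 1 (sale 4): sell min(4,12)=4. stock: 12 - 4 = 8. total_sold = 4
  Event 2 (sale 12): sell min(12,8)=8. stock: 8 - 8 = 0. total_sold = 12
  Event 3 (sale 18): sell min(18,0)=0. stock: 0 - 0 = 0. total_sold = 12
  Event 4 (restock 17): 0 + 17 = 17
  Event 5 (sale 16): sell min(16,17)=16. stock: 17 - 16 = 1. total_sold = 28
  Event 6 (sale 16): sell min(16,1)=1. stock: 1 - 1 = 0. total_sold = 29
  Event 7 (sale 10): sell min(10,0)=0. stock: 0 - 0 = 0. total_sold = 29
  Event 8 (sale 6): sell min(6,0)=0. stock: 0 - 0 = 0. total_sold = 29
  Event 9 (sale 4): sell min(4,0)=0. stock: 0 - 0 = 0. total_sold = 29
  Event 10 (adjust -4): 0 + -4 = 0 (clamped to 0)
  Event 11 (adjust -2): 0 + -2 = 0 (clamped to 0)
  Event 12 (sale 18): sell min(18,0)=0. stock: 0 - 0 = 0. total_sold = 29
Final: stock = 0, total_sold = 29

First zero at event 2.

Answer: 2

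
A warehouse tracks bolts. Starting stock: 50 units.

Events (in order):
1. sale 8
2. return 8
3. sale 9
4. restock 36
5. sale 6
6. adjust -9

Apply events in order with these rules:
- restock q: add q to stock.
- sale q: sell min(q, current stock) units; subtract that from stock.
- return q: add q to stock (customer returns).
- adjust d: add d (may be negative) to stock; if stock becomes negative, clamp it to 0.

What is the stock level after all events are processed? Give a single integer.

Answer: 62

Derivation:
Processing events:
Start: stock = 50
  Event 1 (sale 8): sell min(8,50)=8. stock: 50 - 8 = 42. total_sold = 8
  Event 2 (return 8): 42 + 8 = 50
  Event 3 (sale 9): sell min(9,50)=9. stock: 50 - 9 = 41. total_sold = 17
  Event 4 (restock 36): 41 + 36 = 77
  Event 5 (sale 6): sell min(6,77)=6. stock: 77 - 6 = 71. total_sold = 23
  Event 6 (adjust -9): 71 + -9 = 62
Final: stock = 62, total_sold = 23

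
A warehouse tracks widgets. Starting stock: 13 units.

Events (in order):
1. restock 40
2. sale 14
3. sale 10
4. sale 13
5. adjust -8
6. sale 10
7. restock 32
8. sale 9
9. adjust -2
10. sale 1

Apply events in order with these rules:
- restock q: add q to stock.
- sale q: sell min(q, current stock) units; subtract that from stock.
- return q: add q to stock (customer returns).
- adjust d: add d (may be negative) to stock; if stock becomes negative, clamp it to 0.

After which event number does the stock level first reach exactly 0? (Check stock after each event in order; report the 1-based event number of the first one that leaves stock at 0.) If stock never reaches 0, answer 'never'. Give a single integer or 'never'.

Answer: 6

Derivation:
Processing events:
Start: stock = 13
  Event 1 (restock 40): 13 + 40 = 53
  Event 2 (sale 14): sell min(14,53)=14. stock: 53 - 14 = 39. total_sold = 14
  Event 3 (sale 10): sell min(10,39)=10. stock: 39 - 10 = 29. total_sold = 24
  Event 4 (sale 13): sell min(13,29)=13. stock: 29 - 13 = 16. total_sold = 37
  Event 5 (adjust -8): 16 + -8 = 8
  Event 6 (sale 10): sell min(10,8)=8. stock: 8 - 8 = 0. total_sold = 45
  Event 7 (restock 32): 0 + 32 = 32
  Event 8 (sale 9): sell min(9,32)=9. stock: 32 - 9 = 23. total_sold = 54
  Event 9 (adjust -2): 23 + -2 = 21
  Event 10 (sale 1): sell min(1,21)=1. stock: 21 - 1 = 20. total_sold = 55
Final: stock = 20, total_sold = 55

First zero at event 6.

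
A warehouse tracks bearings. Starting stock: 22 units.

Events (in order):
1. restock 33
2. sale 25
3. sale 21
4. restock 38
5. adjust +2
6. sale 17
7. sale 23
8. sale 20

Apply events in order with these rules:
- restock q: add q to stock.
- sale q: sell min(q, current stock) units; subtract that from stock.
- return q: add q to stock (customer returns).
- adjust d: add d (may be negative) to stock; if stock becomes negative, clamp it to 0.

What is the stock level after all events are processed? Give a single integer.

Answer: 0

Derivation:
Processing events:
Start: stock = 22
  Event 1 (restock 33): 22 + 33 = 55
  Event 2 (sale 25): sell min(25,55)=25. stock: 55 - 25 = 30. total_sold = 25
  Event 3 (sale 21): sell min(21,30)=21. stock: 30 - 21 = 9. total_sold = 46
  Event 4 (restock 38): 9 + 38 = 47
  Event 5 (adjust +2): 47 + 2 = 49
  Event 6 (sale 17): sell min(17,49)=17. stock: 49 - 17 = 32. total_sold = 63
  Event 7 (sale 23): sell min(23,32)=23. stock: 32 - 23 = 9. total_sold = 86
  Event 8 (sale 20): sell min(20,9)=9. stock: 9 - 9 = 0. total_sold = 95
Final: stock = 0, total_sold = 95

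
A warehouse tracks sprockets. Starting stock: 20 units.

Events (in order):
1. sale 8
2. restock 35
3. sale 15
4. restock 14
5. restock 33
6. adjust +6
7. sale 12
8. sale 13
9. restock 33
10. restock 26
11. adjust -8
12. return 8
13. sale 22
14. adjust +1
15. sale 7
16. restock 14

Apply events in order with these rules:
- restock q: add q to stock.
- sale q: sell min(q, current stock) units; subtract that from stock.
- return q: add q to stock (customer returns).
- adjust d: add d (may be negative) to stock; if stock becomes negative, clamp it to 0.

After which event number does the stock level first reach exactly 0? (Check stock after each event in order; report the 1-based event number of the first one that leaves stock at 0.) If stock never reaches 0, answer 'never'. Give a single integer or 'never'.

Processing events:
Start: stock = 20
  Event 1 (sale 8): sell min(8,20)=8. stock: 20 - 8 = 12. total_sold = 8
  Event 2 (restock 35): 12 + 35 = 47
  Event 3 (sale 15): sell min(15,47)=15. stock: 47 - 15 = 32. total_sold = 23
  Event 4 (restock 14): 32 + 14 = 46
  Event 5 (restock 33): 46 + 33 = 79
  Event 6 (adjust +6): 79 + 6 = 85
  Event 7 (sale 12): sell min(12,85)=12. stock: 85 - 12 = 73. total_sold = 35
  Event 8 (sale 13): sell min(13,73)=13. stock: 73 - 13 = 60. total_sold = 48
  Event 9 (restock 33): 60 + 33 = 93
  Event 10 (restock 26): 93 + 26 = 119
  Event 11 (adjust -8): 119 + -8 = 111
  Event 12 (return 8): 111 + 8 = 119
  Event 13 (sale 22): sell min(22,119)=22. stock: 119 - 22 = 97. total_sold = 70
  Event 14 (adjust +1): 97 + 1 = 98
  Event 15 (sale 7): sell min(7,98)=7. stock: 98 - 7 = 91. total_sold = 77
  Event 16 (restock 14): 91 + 14 = 105
Final: stock = 105, total_sold = 77

Stock never reaches 0.

Answer: never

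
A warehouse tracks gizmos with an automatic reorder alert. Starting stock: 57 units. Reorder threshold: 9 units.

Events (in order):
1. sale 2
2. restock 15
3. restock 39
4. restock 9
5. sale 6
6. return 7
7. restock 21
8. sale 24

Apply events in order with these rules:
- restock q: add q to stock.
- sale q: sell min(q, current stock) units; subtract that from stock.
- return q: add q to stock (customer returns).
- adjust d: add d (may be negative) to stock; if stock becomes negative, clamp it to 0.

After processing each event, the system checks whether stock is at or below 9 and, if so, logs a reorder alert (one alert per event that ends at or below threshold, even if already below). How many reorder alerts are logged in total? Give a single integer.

Processing events:
Start: stock = 57
  Event 1 (sale 2): sell min(2,57)=2. stock: 57 - 2 = 55. total_sold = 2
  Event 2 (restock 15): 55 + 15 = 70
  Event 3 (restock 39): 70 + 39 = 109
  Event 4 (restock 9): 109 + 9 = 118
  Event 5 (sale 6): sell min(6,118)=6. stock: 118 - 6 = 112. total_sold = 8
  Event 6 (return 7): 112 + 7 = 119
  Event 7 (restock 21): 119 + 21 = 140
  Event 8 (sale 24): sell min(24,140)=24. stock: 140 - 24 = 116. total_sold = 32
Final: stock = 116, total_sold = 32

Checking against threshold 9:
  After event 1: stock=55 > 9
  After event 2: stock=70 > 9
  After event 3: stock=109 > 9
  After event 4: stock=118 > 9
  After event 5: stock=112 > 9
  After event 6: stock=119 > 9
  After event 7: stock=140 > 9
  After event 8: stock=116 > 9
Alert events: []. Count = 0

Answer: 0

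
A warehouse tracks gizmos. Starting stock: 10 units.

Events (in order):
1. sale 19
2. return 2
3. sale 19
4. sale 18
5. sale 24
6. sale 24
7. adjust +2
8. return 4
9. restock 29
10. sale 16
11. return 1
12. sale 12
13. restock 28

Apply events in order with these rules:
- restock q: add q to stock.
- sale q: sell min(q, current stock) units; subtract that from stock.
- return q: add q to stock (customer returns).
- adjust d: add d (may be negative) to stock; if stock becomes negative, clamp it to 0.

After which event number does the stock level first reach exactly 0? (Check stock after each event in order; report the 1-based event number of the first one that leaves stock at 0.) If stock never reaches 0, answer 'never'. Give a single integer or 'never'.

Processing events:
Start: stock = 10
  Event 1 (sale 19): sell min(19,10)=10. stock: 10 - 10 = 0. total_sold = 10
  Event 2 (return 2): 0 + 2 = 2
  Event 3 (sale 19): sell min(19,2)=2. stock: 2 - 2 = 0. total_sold = 12
  Event 4 (sale 18): sell min(18,0)=0. stock: 0 - 0 = 0. total_sold = 12
  Event 5 (sale 24): sell min(24,0)=0. stock: 0 - 0 = 0. total_sold = 12
  Event 6 (sale 24): sell min(24,0)=0. stock: 0 - 0 = 0. total_sold = 12
  Event 7 (adjust +2): 0 + 2 = 2
  Event 8 (return 4): 2 + 4 = 6
  Event 9 (restock 29): 6 + 29 = 35
  Event 10 (sale 16): sell min(16,35)=16. stock: 35 - 16 = 19. total_sold = 28
  Event 11 (return 1): 19 + 1 = 20
  Event 12 (sale 12): sell min(12,20)=12. stock: 20 - 12 = 8. total_sold = 40
  Event 13 (restock 28): 8 + 28 = 36
Final: stock = 36, total_sold = 40

First zero at event 1.

Answer: 1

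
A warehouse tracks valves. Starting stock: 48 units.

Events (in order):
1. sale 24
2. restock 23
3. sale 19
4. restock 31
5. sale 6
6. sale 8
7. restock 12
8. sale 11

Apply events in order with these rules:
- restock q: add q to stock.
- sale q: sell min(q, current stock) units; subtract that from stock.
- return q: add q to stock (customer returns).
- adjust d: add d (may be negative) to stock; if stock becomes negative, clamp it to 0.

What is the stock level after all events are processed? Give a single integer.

Answer: 46

Derivation:
Processing events:
Start: stock = 48
  Event 1 (sale 24): sell min(24,48)=24. stock: 48 - 24 = 24. total_sold = 24
  Event 2 (restock 23): 24 + 23 = 47
  Event 3 (sale 19): sell min(19,47)=19. stock: 47 - 19 = 28. total_sold = 43
  Event 4 (restock 31): 28 + 31 = 59
  Event 5 (sale 6): sell min(6,59)=6. stock: 59 - 6 = 53. total_sold = 49
  Event 6 (sale 8): sell min(8,53)=8. stock: 53 - 8 = 45. total_sold = 57
  Event 7 (restock 12): 45 + 12 = 57
  Event 8 (sale 11): sell min(11,57)=11. stock: 57 - 11 = 46. total_sold = 68
Final: stock = 46, total_sold = 68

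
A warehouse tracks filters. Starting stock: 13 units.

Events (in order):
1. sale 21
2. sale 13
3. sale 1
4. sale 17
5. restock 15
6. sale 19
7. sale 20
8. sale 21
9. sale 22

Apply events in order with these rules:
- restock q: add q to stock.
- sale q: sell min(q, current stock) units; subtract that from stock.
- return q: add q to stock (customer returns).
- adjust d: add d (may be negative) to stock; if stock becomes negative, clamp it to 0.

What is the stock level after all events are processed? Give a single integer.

Processing events:
Start: stock = 13
  Event 1 (sale 21): sell min(21,13)=13. stock: 13 - 13 = 0. total_sold = 13
  Event 2 (sale 13): sell min(13,0)=0. stock: 0 - 0 = 0. total_sold = 13
  Event 3 (sale 1): sell min(1,0)=0. stock: 0 - 0 = 0. total_sold = 13
  Event 4 (sale 17): sell min(17,0)=0. stock: 0 - 0 = 0. total_sold = 13
  Event 5 (restock 15): 0 + 15 = 15
  Event 6 (sale 19): sell min(19,15)=15. stock: 15 - 15 = 0. total_sold = 28
  Event 7 (sale 20): sell min(20,0)=0. stock: 0 - 0 = 0. total_sold = 28
  Event 8 (sale 21): sell min(21,0)=0. stock: 0 - 0 = 0. total_sold = 28
  Event 9 (sale 22): sell min(22,0)=0. stock: 0 - 0 = 0. total_sold = 28
Final: stock = 0, total_sold = 28

Answer: 0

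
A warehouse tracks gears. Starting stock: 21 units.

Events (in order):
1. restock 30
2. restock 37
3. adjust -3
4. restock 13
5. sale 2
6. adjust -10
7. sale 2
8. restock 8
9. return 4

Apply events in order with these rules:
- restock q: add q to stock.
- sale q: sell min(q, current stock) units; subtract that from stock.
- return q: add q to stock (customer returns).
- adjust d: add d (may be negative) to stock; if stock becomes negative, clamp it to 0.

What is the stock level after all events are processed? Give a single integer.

Processing events:
Start: stock = 21
  Event 1 (restock 30): 21 + 30 = 51
  Event 2 (restock 37): 51 + 37 = 88
  Event 3 (adjust -3): 88 + -3 = 85
  Event 4 (restock 13): 85 + 13 = 98
  Event 5 (sale 2): sell min(2,98)=2. stock: 98 - 2 = 96. total_sold = 2
  Event 6 (adjust -10): 96 + -10 = 86
  Event 7 (sale 2): sell min(2,86)=2. stock: 86 - 2 = 84. total_sold = 4
  Event 8 (restock 8): 84 + 8 = 92
  Event 9 (return 4): 92 + 4 = 96
Final: stock = 96, total_sold = 4

Answer: 96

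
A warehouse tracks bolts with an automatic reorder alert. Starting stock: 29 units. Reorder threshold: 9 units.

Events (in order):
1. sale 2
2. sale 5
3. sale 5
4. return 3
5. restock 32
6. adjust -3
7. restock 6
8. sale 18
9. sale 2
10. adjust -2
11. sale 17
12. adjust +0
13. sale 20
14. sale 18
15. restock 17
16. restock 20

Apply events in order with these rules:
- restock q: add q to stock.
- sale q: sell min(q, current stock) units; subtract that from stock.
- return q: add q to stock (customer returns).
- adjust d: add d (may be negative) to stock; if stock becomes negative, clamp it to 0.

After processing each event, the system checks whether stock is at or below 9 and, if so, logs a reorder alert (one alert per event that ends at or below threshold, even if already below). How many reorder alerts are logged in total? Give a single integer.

Answer: 2

Derivation:
Processing events:
Start: stock = 29
  Event 1 (sale 2): sell min(2,29)=2. stock: 29 - 2 = 27. total_sold = 2
  Event 2 (sale 5): sell min(5,27)=5. stock: 27 - 5 = 22. total_sold = 7
  Event 3 (sale 5): sell min(5,22)=5. stock: 22 - 5 = 17. total_sold = 12
  Event 4 (return 3): 17 + 3 = 20
  Event 5 (restock 32): 20 + 32 = 52
  Event 6 (adjust -3): 52 + -3 = 49
  Event 7 (restock 6): 49 + 6 = 55
  Event 8 (sale 18): sell min(18,55)=18. stock: 55 - 18 = 37. total_sold = 30
  Event 9 (sale 2): sell min(2,37)=2. stock: 37 - 2 = 35. total_sold = 32
  Event 10 (adjust -2): 35 + -2 = 33
  Event 11 (sale 17): sell min(17,33)=17. stock: 33 - 17 = 16. total_sold = 49
  Event 12 (adjust +0): 16 + 0 = 16
  Event 13 (sale 20): sell min(20,16)=16. stock: 16 - 16 = 0. total_sold = 65
  Event 14 (sale 18): sell min(18,0)=0. stock: 0 - 0 = 0. total_sold = 65
  Event 15 (restock 17): 0 + 17 = 17
  Event 16 (restock 20): 17 + 20 = 37
Final: stock = 37, total_sold = 65

Checking against threshold 9:
  After event 1: stock=27 > 9
  After event 2: stock=22 > 9
  After event 3: stock=17 > 9
  After event 4: stock=20 > 9
  After event 5: stock=52 > 9
  After event 6: stock=49 > 9
  After event 7: stock=55 > 9
  After event 8: stock=37 > 9
  After event 9: stock=35 > 9
  After event 10: stock=33 > 9
  After event 11: stock=16 > 9
  After event 12: stock=16 > 9
  After event 13: stock=0 <= 9 -> ALERT
  After event 14: stock=0 <= 9 -> ALERT
  After event 15: stock=17 > 9
  After event 16: stock=37 > 9
Alert events: [13, 14]. Count = 2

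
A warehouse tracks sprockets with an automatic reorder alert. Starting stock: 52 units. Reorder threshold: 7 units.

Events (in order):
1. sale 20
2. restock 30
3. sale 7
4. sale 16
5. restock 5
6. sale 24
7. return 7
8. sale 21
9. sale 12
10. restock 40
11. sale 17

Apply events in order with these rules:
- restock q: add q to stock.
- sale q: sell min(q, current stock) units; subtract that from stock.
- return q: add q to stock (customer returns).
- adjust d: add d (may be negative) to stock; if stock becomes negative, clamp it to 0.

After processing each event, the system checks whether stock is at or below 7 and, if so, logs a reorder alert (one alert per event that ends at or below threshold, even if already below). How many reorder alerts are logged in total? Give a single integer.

Answer: 2

Derivation:
Processing events:
Start: stock = 52
  Event 1 (sale 20): sell min(20,52)=20. stock: 52 - 20 = 32. total_sold = 20
  Event 2 (restock 30): 32 + 30 = 62
  Event 3 (sale 7): sell min(7,62)=7. stock: 62 - 7 = 55. total_sold = 27
  Event 4 (sale 16): sell min(16,55)=16. stock: 55 - 16 = 39. total_sold = 43
  Event 5 (restock 5): 39 + 5 = 44
  Event 6 (sale 24): sell min(24,44)=24. stock: 44 - 24 = 20. total_sold = 67
  Event 7 (return 7): 20 + 7 = 27
  Event 8 (sale 21): sell min(21,27)=21. stock: 27 - 21 = 6. total_sold = 88
  Event 9 (sale 12): sell min(12,6)=6. stock: 6 - 6 = 0. total_sold = 94
  Event 10 (restock 40): 0 + 40 = 40
  Event 11 (sale 17): sell min(17,40)=17. stock: 40 - 17 = 23. total_sold = 111
Final: stock = 23, total_sold = 111

Checking against threshold 7:
  After event 1: stock=32 > 7
  After event 2: stock=62 > 7
  After event 3: stock=55 > 7
  After event 4: stock=39 > 7
  After event 5: stock=44 > 7
  After event 6: stock=20 > 7
  After event 7: stock=27 > 7
  After event 8: stock=6 <= 7 -> ALERT
  After event 9: stock=0 <= 7 -> ALERT
  After event 10: stock=40 > 7
  After event 11: stock=23 > 7
Alert events: [8, 9]. Count = 2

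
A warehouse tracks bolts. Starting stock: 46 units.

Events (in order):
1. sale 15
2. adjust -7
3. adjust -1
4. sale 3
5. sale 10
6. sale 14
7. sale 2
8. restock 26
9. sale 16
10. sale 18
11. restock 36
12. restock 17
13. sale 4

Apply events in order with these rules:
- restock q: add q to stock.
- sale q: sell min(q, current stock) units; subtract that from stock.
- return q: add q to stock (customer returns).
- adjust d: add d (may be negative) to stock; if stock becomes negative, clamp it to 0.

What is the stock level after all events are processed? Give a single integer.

Answer: 49

Derivation:
Processing events:
Start: stock = 46
  Event 1 (sale 15): sell min(15,46)=15. stock: 46 - 15 = 31. total_sold = 15
  Event 2 (adjust -7): 31 + -7 = 24
  Event 3 (adjust -1): 24 + -1 = 23
  Event 4 (sale 3): sell min(3,23)=3. stock: 23 - 3 = 20. total_sold = 18
  Event 5 (sale 10): sell min(10,20)=10. stock: 20 - 10 = 10. total_sold = 28
  Event 6 (sale 14): sell min(14,10)=10. stock: 10 - 10 = 0. total_sold = 38
  Event 7 (sale 2): sell min(2,0)=0. stock: 0 - 0 = 0. total_sold = 38
  Event 8 (restock 26): 0 + 26 = 26
  Event 9 (sale 16): sell min(16,26)=16. stock: 26 - 16 = 10. total_sold = 54
  Event 10 (sale 18): sell min(18,10)=10. stock: 10 - 10 = 0. total_sold = 64
  Event 11 (restock 36): 0 + 36 = 36
  Event 12 (restock 17): 36 + 17 = 53
  Event 13 (sale 4): sell min(4,53)=4. stock: 53 - 4 = 49. total_sold = 68
Final: stock = 49, total_sold = 68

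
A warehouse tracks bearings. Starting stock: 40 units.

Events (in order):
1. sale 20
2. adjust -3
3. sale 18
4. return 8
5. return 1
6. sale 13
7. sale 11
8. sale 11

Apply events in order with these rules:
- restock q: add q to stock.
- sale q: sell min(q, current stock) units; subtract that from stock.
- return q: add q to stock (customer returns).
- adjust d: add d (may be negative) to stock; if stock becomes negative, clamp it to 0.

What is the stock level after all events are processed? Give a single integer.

Answer: 0

Derivation:
Processing events:
Start: stock = 40
  Event 1 (sale 20): sell min(20,40)=20. stock: 40 - 20 = 20. total_sold = 20
  Event 2 (adjust -3): 20 + -3 = 17
  Event 3 (sale 18): sell min(18,17)=17. stock: 17 - 17 = 0. total_sold = 37
  Event 4 (return 8): 0 + 8 = 8
  Event 5 (return 1): 8 + 1 = 9
  Event 6 (sale 13): sell min(13,9)=9. stock: 9 - 9 = 0. total_sold = 46
  Event 7 (sale 11): sell min(11,0)=0. stock: 0 - 0 = 0. total_sold = 46
  Event 8 (sale 11): sell min(11,0)=0. stock: 0 - 0 = 0. total_sold = 46
Final: stock = 0, total_sold = 46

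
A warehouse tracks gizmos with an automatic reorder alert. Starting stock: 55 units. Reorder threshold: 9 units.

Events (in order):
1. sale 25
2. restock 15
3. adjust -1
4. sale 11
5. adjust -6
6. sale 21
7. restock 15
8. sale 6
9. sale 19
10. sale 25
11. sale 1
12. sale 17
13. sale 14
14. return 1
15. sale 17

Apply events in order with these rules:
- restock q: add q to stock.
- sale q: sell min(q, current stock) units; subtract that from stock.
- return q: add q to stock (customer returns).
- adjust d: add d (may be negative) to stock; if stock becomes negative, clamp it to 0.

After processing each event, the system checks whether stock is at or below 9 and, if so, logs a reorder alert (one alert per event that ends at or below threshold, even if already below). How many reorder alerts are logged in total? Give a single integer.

Answer: 8

Derivation:
Processing events:
Start: stock = 55
  Event 1 (sale 25): sell min(25,55)=25. stock: 55 - 25 = 30. total_sold = 25
  Event 2 (restock 15): 30 + 15 = 45
  Event 3 (adjust -1): 45 + -1 = 44
  Event 4 (sale 11): sell min(11,44)=11. stock: 44 - 11 = 33. total_sold = 36
  Event 5 (adjust -6): 33 + -6 = 27
  Event 6 (sale 21): sell min(21,27)=21. stock: 27 - 21 = 6. total_sold = 57
  Event 7 (restock 15): 6 + 15 = 21
  Event 8 (sale 6): sell min(6,21)=6. stock: 21 - 6 = 15. total_sold = 63
  Event 9 (sale 19): sell min(19,15)=15. stock: 15 - 15 = 0. total_sold = 78
  Event 10 (sale 25): sell min(25,0)=0. stock: 0 - 0 = 0. total_sold = 78
  Event 11 (sale 1): sell min(1,0)=0. stock: 0 - 0 = 0. total_sold = 78
  Event 12 (sale 17): sell min(17,0)=0. stock: 0 - 0 = 0. total_sold = 78
  Event 13 (sale 14): sell min(14,0)=0. stock: 0 - 0 = 0. total_sold = 78
  Event 14 (return 1): 0 + 1 = 1
  Event 15 (sale 17): sell min(17,1)=1. stock: 1 - 1 = 0. total_sold = 79
Final: stock = 0, total_sold = 79

Checking against threshold 9:
  After event 1: stock=30 > 9
  After event 2: stock=45 > 9
  After event 3: stock=44 > 9
  After event 4: stock=33 > 9
  After event 5: stock=27 > 9
  After event 6: stock=6 <= 9 -> ALERT
  After event 7: stock=21 > 9
  After event 8: stock=15 > 9
  After event 9: stock=0 <= 9 -> ALERT
  After event 10: stock=0 <= 9 -> ALERT
  After event 11: stock=0 <= 9 -> ALERT
  After event 12: stock=0 <= 9 -> ALERT
  After event 13: stock=0 <= 9 -> ALERT
  After event 14: stock=1 <= 9 -> ALERT
  After event 15: stock=0 <= 9 -> ALERT
Alert events: [6, 9, 10, 11, 12, 13, 14, 15]. Count = 8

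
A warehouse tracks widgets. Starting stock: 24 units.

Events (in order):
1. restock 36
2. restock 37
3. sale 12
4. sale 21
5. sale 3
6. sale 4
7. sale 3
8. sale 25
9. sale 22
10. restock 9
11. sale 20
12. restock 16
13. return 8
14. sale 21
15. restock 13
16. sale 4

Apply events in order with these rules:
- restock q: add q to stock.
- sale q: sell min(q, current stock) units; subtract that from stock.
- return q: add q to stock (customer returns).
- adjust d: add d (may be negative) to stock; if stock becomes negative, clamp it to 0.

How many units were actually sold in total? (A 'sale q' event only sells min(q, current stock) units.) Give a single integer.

Answer: 131

Derivation:
Processing events:
Start: stock = 24
  Event 1 (restock 36): 24 + 36 = 60
  Event 2 (restock 37): 60 + 37 = 97
  Event 3 (sale 12): sell min(12,97)=12. stock: 97 - 12 = 85. total_sold = 12
  Event 4 (sale 21): sell min(21,85)=21. stock: 85 - 21 = 64. total_sold = 33
  Event 5 (sale 3): sell min(3,64)=3. stock: 64 - 3 = 61. total_sold = 36
  Event 6 (sale 4): sell min(4,61)=4. stock: 61 - 4 = 57. total_sold = 40
  Event 7 (sale 3): sell min(3,57)=3. stock: 57 - 3 = 54. total_sold = 43
  Event 8 (sale 25): sell min(25,54)=25. stock: 54 - 25 = 29. total_sold = 68
  Event 9 (sale 22): sell min(22,29)=22. stock: 29 - 22 = 7. total_sold = 90
  Event 10 (restock 9): 7 + 9 = 16
  Event 11 (sale 20): sell min(20,16)=16. stock: 16 - 16 = 0. total_sold = 106
  Event 12 (restock 16): 0 + 16 = 16
  Event 13 (return 8): 16 + 8 = 24
  Event 14 (sale 21): sell min(21,24)=21. stock: 24 - 21 = 3. total_sold = 127
  Event 15 (restock 13): 3 + 13 = 16
  Event 16 (sale 4): sell min(4,16)=4. stock: 16 - 4 = 12. total_sold = 131
Final: stock = 12, total_sold = 131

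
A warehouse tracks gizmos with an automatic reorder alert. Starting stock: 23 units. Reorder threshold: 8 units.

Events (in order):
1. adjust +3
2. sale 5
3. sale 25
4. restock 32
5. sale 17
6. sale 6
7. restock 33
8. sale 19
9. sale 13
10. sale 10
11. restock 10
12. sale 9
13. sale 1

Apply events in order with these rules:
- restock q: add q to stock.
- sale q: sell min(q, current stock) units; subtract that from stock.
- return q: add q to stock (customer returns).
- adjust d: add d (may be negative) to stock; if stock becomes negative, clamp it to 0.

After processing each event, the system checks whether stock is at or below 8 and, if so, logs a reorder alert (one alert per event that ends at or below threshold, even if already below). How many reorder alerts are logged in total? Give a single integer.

Answer: 4

Derivation:
Processing events:
Start: stock = 23
  Event 1 (adjust +3): 23 + 3 = 26
  Event 2 (sale 5): sell min(5,26)=5. stock: 26 - 5 = 21. total_sold = 5
  Event 3 (sale 25): sell min(25,21)=21. stock: 21 - 21 = 0. total_sold = 26
  Event 4 (restock 32): 0 + 32 = 32
  Event 5 (sale 17): sell min(17,32)=17. stock: 32 - 17 = 15. total_sold = 43
  Event 6 (sale 6): sell min(6,15)=6. stock: 15 - 6 = 9. total_sold = 49
  Event 7 (restock 33): 9 + 33 = 42
  Event 8 (sale 19): sell min(19,42)=19. stock: 42 - 19 = 23. total_sold = 68
  Event 9 (sale 13): sell min(13,23)=13. stock: 23 - 13 = 10. total_sold = 81
  Event 10 (sale 10): sell min(10,10)=10. stock: 10 - 10 = 0. total_sold = 91
  Event 11 (restock 10): 0 + 10 = 10
  Event 12 (sale 9): sell min(9,10)=9. stock: 10 - 9 = 1. total_sold = 100
  Event 13 (sale 1): sell min(1,1)=1. stock: 1 - 1 = 0. total_sold = 101
Final: stock = 0, total_sold = 101

Checking against threshold 8:
  After event 1: stock=26 > 8
  After event 2: stock=21 > 8
  After event 3: stock=0 <= 8 -> ALERT
  After event 4: stock=32 > 8
  After event 5: stock=15 > 8
  After event 6: stock=9 > 8
  After event 7: stock=42 > 8
  After event 8: stock=23 > 8
  After event 9: stock=10 > 8
  After event 10: stock=0 <= 8 -> ALERT
  After event 11: stock=10 > 8
  After event 12: stock=1 <= 8 -> ALERT
  After event 13: stock=0 <= 8 -> ALERT
Alert events: [3, 10, 12, 13]. Count = 4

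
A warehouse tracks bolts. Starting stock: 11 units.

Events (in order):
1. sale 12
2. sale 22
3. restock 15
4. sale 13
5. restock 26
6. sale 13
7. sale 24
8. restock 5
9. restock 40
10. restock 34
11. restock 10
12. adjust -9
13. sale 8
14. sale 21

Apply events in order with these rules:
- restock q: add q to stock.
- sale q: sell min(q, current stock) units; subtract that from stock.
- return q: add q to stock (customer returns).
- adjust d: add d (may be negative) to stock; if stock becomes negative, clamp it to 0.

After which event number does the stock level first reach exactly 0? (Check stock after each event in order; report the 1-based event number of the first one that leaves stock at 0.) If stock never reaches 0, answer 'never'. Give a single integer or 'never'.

Answer: 1

Derivation:
Processing events:
Start: stock = 11
  Event 1 (sale 12): sell min(12,11)=11. stock: 11 - 11 = 0. total_sold = 11
  Event 2 (sale 22): sell min(22,0)=0. stock: 0 - 0 = 0. total_sold = 11
  Event 3 (restock 15): 0 + 15 = 15
  Event 4 (sale 13): sell min(13,15)=13. stock: 15 - 13 = 2. total_sold = 24
  Event 5 (restock 26): 2 + 26 = 28
  Event 6 (sale 13): sell min(13,28)=13. stock: 28 - 13 = 15. total_sold = 37
  Event 7 (sale 24): sell min(24,15)=15. stock: 15 - 15 = 0. total_sold = 52
  Event 8 (restock 5): 0 + 5 = 5
  Event 9 (restock 40): 5 + 40 = 45
  Event 10 (restock 34): 45 + 34 = 79
  Event 11 (restock 10): 79 + 10 = 89
  Event 12 (adjust -9): 89 + -9 = 80
  Event 13 (sale 8): sell min(8,80)=8. stock: 80 - 8 = 72. total_sold = 60
  Event 14 (sale 21): sell min(21,72)=21. stock: 72 - 21 = 51. total_sold = 81
Final: stock = 51, total_sold = 81

First zero at event 1.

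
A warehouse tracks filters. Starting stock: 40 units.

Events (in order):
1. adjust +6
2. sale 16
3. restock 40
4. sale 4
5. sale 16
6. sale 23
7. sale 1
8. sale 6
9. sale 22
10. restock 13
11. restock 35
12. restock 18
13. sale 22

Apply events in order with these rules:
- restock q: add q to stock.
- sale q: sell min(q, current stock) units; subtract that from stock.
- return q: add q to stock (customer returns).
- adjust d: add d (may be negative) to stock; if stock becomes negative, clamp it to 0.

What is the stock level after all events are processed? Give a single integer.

Processing events:
Start: stock = 40
  Event 1 (adjust +6): 40 + 6 = 46
  Event 2 (sale 16): sell min(16,46)=16. stock: 46 - 16 = 30. total_sold = 16
  Event 3 (restock 40): 30 + 40 = 70
  Event 4 (sale 4): sell min(4,70)=4. stock: 70 - 4 = 66. total_sold = 20
  Event 5 (sale 16): sell min(16,66)=16. stock: 66 - 16 = 50. total_sold = 36
  Event 6 (sale 23): sell min(23,50)=23. stock: 50 - 23 = 27. total_sold = 59
  Event 7 (sale 1): sell min(1,27)=1. stock: 27 - 1 = 26. total_sold = 60
  Event 8 (sale 6): sell min(6,26)=6. stock: 26 - 6 = 20. total_sold = 66
  Event 9 (sale 22): sell min(22,20)=20. stock: 20 - 20 = 0. total_sold = 86
  Event 10 (restock 13): 0 + 13 = 13
  Event 11 (restock 35): 13 + 35 = 48
  Event 12 (restock 18): 48 + 18 = 66
  Event 13 (sale 22): sell min(22,66)=22. stock: 66 - 22 = 44. total_sold = 108
Final: stock = 44, total_sold = 108

Answer: 44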